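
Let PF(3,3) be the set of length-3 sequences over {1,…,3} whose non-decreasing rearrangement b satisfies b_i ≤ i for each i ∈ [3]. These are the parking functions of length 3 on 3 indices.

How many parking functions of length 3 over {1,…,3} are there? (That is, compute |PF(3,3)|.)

16

|PF| = (4−3)·4^(3−1) = 1×16 = 16
E.g. (1,2,2) → sorted (1,2,2): b_i ≤ i ∀i, a PF.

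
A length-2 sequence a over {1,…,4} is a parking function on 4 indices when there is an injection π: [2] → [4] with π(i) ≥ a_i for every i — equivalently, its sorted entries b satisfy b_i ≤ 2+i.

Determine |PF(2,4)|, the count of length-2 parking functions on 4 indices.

Count = 3·5^1 = 3·5 = 15 (Pollak)
E.g. (2,4) → sorted (2,4): b_i ≤ 2+i ∀i, a PF.

15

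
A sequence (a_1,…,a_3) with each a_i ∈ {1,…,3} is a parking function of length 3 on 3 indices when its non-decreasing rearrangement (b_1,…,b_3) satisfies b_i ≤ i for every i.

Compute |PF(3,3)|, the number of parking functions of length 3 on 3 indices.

16

Count = (4−3)·4^(3−1) = 1×16 = 16 (Pollak)
Example (3,2,1) → sorted (1,2,3): b_i ≤ i ∀i, a PF.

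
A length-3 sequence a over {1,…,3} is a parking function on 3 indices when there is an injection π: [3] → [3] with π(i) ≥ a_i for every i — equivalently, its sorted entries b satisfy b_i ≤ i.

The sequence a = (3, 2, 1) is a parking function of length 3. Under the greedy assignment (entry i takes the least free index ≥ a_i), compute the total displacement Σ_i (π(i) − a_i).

Σπ = 6 ({1..3} each once); Σa = 3+2+1 = 6; disp = 6−6 = 0.

0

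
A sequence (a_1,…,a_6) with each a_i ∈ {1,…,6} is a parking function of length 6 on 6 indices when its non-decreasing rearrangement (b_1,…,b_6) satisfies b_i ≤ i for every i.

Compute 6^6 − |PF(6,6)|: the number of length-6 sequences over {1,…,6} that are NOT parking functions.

29849

#PF = 1·7^5 = 1×16807 = 16807
Example (5,5,3,5,5,5) → sorted (3,5,5,5,5,5): b_1=3>1, not a PF.
So 46656 − 16807 = 29849 fail.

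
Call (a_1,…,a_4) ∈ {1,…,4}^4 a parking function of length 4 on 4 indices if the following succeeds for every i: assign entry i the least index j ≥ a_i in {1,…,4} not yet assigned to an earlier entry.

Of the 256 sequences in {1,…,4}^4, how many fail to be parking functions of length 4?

|PF| = 1·5^3 = 1 · 125 = 125
E.g. (4,1,4,4) → sorted (1,4,4,4): b_2=4>2, not a PF.
So 256 − 125 = 131 fail.

131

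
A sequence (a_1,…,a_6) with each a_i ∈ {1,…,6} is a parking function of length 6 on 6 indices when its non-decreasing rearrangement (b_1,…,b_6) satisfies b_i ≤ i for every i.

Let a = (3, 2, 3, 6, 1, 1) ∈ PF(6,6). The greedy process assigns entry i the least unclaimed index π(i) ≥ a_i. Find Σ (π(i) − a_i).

5

Σπ(i) = 1+…+6 = 21; Σa = 3+2+3+6+1+1 = 16; disp = 21−16 = 5.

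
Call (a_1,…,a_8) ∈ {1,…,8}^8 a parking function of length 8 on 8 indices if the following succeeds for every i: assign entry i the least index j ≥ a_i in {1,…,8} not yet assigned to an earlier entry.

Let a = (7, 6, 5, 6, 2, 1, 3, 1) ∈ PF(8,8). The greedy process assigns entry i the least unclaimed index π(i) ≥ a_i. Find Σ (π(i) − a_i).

Σπ(i) = 1+…+8 = 36; Σa = 7+6+5+6+2+1+3+1 = 31; disp = 36−31 = 5.

5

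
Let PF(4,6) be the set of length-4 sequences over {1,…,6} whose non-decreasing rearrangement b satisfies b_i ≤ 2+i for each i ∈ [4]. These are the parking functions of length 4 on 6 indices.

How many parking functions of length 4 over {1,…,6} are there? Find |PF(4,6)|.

1029

Count = 3·7^3 = 3×343 = 1029 (Konheim–Weiss)
Check (1,3,6,1) → sorted (1,1,3,6): b_i ≤ 2+i ∀i, a PF.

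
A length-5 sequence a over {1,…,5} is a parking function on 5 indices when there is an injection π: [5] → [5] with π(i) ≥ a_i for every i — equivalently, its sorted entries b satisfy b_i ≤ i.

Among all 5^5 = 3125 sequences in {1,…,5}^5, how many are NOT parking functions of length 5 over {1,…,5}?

1829

|PF| = (5−5+1)·(5+1)^(5−1) = 1×1296 = 1296 [KW]
E.g. (5,4,5,3,2) → sorted (2,3,4,5,5): b_1=2>1, not a PF.
Total 3125; non-PF = 3125−1296 = 1829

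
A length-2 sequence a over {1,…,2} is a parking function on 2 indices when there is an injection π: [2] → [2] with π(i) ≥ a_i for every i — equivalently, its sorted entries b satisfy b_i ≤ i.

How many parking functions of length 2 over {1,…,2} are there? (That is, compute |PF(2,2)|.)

Count = (2−2+1)·(2+1)^(2−1) = 1×3 = 3
E.g. (2,1) → sorted (1,2): b_i ≤ i ∀i, a PF.

3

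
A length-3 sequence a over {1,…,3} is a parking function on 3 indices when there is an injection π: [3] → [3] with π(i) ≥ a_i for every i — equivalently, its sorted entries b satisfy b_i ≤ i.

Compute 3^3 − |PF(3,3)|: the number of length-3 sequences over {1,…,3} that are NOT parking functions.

#PF = 1·4^2 = 1×16 = 16 (Pollak)
One tuple (2,3,3) → sorted (2,3,3): b_1=2>1, not a PF.
3^3 − 16 = 27 − 16 = 11

11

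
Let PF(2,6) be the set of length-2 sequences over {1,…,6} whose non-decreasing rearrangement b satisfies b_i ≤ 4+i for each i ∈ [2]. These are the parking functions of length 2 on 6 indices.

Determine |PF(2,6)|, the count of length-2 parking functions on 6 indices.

35

#PF = (7−2)·7^(2−1) = 5×7 = 35
E.g. (2,4) → sorted (2,4): b_i ≤ 4+i ∀i, a PF.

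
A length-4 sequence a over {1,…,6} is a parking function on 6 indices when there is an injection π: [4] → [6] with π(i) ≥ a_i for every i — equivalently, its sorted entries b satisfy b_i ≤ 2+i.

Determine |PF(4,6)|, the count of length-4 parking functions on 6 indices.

|PF| = (6−4+1)·(6+1)^(4−1) = 3×343 = 1029 (Konheim–Weiss)
Check (4,2,2,5) → sorted (2,2,4,5): b_i ≤ 2+i ∀i, a PF.

1029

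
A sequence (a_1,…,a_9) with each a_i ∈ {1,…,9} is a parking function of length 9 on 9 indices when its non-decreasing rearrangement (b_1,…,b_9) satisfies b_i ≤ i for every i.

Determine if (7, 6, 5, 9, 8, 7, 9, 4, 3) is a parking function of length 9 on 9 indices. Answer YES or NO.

NO

Rearranged: b = (3, 4, 5, 6, 7, 7, 8, 9, 9).
  b_1=3 > 1
  fails at i=1 ⇒ NO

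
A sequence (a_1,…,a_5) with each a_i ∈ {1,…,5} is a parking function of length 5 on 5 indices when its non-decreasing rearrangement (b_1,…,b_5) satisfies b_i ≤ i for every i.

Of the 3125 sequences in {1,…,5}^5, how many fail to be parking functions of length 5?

Count = 1·6^4 = 1 · 1296 = 1296 [KW]
E.g. (5,4,1,2,4) → sorted (1,2,4,4,5): b_3=4>3, not a PF.
So 3125 − 1296 = 1829 fail.

1829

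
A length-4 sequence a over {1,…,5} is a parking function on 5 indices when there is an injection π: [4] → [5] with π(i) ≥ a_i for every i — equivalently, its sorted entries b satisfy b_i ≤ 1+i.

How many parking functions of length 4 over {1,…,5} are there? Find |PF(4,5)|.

#PF = (6−4)·6^(4−1) = 2×216 = 432 [KW]
Check (2,4,1,3) → sorted (1,2,3,4): b_i ≤ 1+i ∀i, a PF.

432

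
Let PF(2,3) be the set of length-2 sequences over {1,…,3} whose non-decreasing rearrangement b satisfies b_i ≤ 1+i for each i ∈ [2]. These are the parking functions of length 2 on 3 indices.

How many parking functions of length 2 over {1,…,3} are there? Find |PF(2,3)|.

8

|PF(2,3)| = 2·4^1 = 2·4 = 8 (Konheim–Weiss)
One tuple (1,3) → sorted (1,3): b_i ≤ 1+i ∀i, a PF.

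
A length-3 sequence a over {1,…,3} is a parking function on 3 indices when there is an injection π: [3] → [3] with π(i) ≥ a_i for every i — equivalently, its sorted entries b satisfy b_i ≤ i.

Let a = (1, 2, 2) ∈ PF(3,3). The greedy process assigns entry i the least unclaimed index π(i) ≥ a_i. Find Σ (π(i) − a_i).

1

Σπ = 3·4/2 = 6 (π permutes [3]); Σa = 1+2+2 = 5; disp = 6−5 = 1.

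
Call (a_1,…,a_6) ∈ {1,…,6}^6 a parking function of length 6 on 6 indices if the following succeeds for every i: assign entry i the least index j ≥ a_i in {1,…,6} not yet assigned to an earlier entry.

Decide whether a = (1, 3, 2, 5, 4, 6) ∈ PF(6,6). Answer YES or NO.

Rearranged: b = (1, 2, 3, 4, 5, 6).
  b_1=1 ≤ 1
  b_2=2 ≤ 2
  b_3=3 ≤ 3
  b_4=4 ≤ 4
  b_5=5 ≤ 5
  b_6=6 ≤ 6
All bounds hold ⇒ YES

YES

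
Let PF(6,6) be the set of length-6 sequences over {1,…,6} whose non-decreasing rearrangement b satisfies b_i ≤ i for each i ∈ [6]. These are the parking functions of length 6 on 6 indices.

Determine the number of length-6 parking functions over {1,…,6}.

16807

Count = (6+1−6)·(6+1)^{6−1} = 1×16807 = 16807 (Konheim–Weiss)
Check (1,4,1,2,2,6) → sorted (1,1,2,2,4,6): b_i ≤ i ∀i, a PF.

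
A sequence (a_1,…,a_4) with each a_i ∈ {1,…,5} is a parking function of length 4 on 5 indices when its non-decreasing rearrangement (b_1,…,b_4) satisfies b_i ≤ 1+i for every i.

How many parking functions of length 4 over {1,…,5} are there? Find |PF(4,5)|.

432

|PF| = 2·6^3 = 2·216 = 432
Check (5,3,3,2) → sorted (2,3,3,5): b_i ≤ 1+i ∀i, a PF.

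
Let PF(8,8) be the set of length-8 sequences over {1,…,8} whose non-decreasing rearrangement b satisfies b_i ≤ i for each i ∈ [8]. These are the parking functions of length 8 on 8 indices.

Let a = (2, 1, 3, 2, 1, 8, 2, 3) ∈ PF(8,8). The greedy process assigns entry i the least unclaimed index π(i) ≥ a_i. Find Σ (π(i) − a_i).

Σπ(i) = 1+…+8 = 36; Σa = 2+1+3+2+1+8+2+3 = 22; disp = 36−22 = 14.

14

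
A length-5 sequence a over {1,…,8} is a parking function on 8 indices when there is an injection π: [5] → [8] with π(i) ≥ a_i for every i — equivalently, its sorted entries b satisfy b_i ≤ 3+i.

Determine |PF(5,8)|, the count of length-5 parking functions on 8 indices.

#PF = 4·9^4 = 4×6561 = 26244 (Konheim–Weiss)
E.g. (5,6,8,1,5) → sorted (1,5,5,6,8): b_i ≤ 3+i ∀i, a PF.

26244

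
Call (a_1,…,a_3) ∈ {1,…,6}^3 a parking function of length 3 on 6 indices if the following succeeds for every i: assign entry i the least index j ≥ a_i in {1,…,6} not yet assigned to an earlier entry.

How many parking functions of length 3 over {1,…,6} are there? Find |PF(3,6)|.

196

|PF| = 4·7^2 = 4·49 = 196 (Konheim–Weiss)
E.g. (5,1,6) → sorted (1,5,6): b_i ≤ 3+i ∀i, a PF.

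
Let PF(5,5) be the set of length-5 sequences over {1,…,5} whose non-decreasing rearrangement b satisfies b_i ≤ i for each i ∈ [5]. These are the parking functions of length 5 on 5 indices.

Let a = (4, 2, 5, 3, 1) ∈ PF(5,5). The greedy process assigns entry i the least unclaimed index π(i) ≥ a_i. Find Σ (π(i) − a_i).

Σπ(i) = 1+…+5 = 15; Σa = 4+2+5+3+1 = 15; disp = 15−15 = 0.

0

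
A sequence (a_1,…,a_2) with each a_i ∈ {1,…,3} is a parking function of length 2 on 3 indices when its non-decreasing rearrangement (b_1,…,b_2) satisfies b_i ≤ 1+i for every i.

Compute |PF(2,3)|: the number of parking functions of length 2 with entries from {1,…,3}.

|PF(2,3)| = (3−2+1)·(3+1)^(2−1) = 2 · 4 = 8 (Konheim–Weiss)
Check (3,2) → sorted (2,3): b_i ≤ 1+i ∀i, a PF.

8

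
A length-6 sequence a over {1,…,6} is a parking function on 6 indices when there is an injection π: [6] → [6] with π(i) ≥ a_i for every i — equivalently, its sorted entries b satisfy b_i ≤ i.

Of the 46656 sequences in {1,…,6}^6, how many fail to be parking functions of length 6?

|PF(6,6)| = (7−6)·7^(6−1) = 1 · 16807 = 16807 (Konheim–Weiss)
E.g. (3,6,2,5,2,6) → sorted (2,2,3,5,6,6): b_1=2>1, not a PF.
6^6 − 16807 = 46656 − 16807 = 29849

29849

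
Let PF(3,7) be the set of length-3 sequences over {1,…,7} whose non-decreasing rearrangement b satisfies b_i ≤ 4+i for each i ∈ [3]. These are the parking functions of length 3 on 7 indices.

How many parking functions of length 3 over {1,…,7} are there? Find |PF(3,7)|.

|PF(3,7)| = (7−3+1)·(7+1)^(3−1) = 5×64 = 320
One tuple (3,6,5) → sorted (3,5,6): b_i ≤ 4+i ∀i, a PF.

320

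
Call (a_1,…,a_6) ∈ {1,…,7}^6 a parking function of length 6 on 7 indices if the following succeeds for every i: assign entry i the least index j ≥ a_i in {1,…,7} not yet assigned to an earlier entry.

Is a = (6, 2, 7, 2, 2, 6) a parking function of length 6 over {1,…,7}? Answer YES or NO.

Order a: b = (2, 2, 2, 6, 6, 7).
  b_1=2 ≤ 2
  b_2=2 ≤ 3
  b_3=2 ≤ 4
  b_4=6 > 5
  fails at i=4 ⇒ NO

NO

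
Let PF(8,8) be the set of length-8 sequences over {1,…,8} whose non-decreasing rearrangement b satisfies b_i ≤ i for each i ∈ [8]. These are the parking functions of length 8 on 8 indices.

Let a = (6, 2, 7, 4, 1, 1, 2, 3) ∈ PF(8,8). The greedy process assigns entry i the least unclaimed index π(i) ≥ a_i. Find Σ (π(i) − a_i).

10

Σπ(i) = 1+…+8 = 36; Σa = 6+2+7+4+1+1+2+3 = 26; disp = 36−26 = 10.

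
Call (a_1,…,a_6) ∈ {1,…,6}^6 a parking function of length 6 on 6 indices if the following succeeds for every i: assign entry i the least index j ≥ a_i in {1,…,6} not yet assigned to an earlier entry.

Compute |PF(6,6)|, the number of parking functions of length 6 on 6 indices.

16807

|PF| = (6−6+1)·(6+1)^(6−1) = 1 · 16807 = 16807 (Konheim–Weiss)
One tuple (6,2,1,5,3,2) → sorted (1,2,2,3,5,6): b_i ≤ i ∀i, a PF.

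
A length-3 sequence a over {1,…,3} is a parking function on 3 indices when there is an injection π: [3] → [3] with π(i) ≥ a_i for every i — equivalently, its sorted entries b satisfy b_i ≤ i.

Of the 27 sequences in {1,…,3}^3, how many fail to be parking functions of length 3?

11

#PF = (4−3)·4^(3−1) = 1 · 16 = 16 (Pollak)
One tuple (3,3,3) → sorted (3,3,3): b_1=3>1, not a PF.
Total 27; non-PF = 27−16 = 11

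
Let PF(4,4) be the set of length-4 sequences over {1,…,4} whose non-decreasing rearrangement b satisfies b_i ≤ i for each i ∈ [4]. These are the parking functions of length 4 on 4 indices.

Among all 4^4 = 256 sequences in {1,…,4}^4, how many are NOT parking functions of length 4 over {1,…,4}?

|PF| = (4−4+1)·(4+1)^(4−1) = 1×125 = 125 (Pollak)
One tuple (4,3,4,3) → sorted (3,3,4,4): b_1=3>1, not a PF.
So 256 − 125 = 131 fail.

131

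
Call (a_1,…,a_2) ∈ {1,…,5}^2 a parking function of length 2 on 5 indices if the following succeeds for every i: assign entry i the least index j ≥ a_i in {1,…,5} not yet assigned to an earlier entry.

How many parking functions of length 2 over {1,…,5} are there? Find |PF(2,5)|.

24

Count = (5+1−2)·(5+1)^{2−1} = 4 · 6 = 24 [KW]
E.g. (5,3) → sorted (3,5): b_i ≤ 3+i ∀i, a PF.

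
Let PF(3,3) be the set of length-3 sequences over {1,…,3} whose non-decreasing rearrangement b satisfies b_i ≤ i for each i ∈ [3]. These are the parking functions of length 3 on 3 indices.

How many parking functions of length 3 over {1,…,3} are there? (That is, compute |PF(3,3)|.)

|PF| = (3−3+1)·(3+1)^(3−1) = 1×16 = 16 (Konheim–Weiss)
E.g. (2,1,2) → sorted (1,2,2): b_i ≤ i ∀i, a PF.

16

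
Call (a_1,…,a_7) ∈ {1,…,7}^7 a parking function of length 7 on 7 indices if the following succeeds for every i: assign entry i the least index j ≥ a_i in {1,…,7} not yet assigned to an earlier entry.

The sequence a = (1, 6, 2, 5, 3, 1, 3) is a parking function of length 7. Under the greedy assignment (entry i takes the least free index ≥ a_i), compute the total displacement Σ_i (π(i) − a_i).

Σπ(i) = 1+…+7 = 28; Σa = 1+6+2+5+3+1+3 = 21; disp = 28−21 = 7.

7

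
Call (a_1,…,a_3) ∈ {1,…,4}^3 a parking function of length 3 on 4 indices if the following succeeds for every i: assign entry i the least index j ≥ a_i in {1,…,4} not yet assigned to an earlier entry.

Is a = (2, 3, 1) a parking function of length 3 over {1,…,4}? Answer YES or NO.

YES

Sorted: b = (1, 2, 3).
  b_1=1 ≤ 2
  b_2=2 ≤ 3
  b_3=3 ≤ 4
All bounds hold ⇒ YES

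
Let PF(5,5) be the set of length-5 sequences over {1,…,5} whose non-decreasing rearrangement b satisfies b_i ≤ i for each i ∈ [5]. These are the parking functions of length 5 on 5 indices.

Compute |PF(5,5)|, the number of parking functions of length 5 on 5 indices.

1296

|PF| = (6−5)·6^(5−1) = 1 · 1296 = 1296 (Konheim–Weiss)
Example (5,1,1,1,4) → sorted (1,1,1,4,5): b_i ≤ i ∀i, a PF.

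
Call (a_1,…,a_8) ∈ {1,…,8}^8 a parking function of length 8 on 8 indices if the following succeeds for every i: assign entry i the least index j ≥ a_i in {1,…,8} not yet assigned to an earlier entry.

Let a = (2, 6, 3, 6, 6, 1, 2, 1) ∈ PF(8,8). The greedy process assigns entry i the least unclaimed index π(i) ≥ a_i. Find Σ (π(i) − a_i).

Σπ(i) = 1+…+8 = 36; Σa = 2+6+3+6+6+1+2+1 = 27; disp = 36−27 = 9.

9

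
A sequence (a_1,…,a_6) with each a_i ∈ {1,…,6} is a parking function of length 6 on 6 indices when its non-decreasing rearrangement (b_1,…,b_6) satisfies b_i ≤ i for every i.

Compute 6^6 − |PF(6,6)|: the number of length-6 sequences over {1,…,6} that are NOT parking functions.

|PF(6,6)| = 1·7^5 = 1·16807 = 16807 (Konheim–Weiss)
One tuple (2,6,3,6,4,5) → sorted (2,3,4,5,6,6): b_1=2>1, not a PF.
Total 46656; non-PF = 46656−16807 = 29849

29849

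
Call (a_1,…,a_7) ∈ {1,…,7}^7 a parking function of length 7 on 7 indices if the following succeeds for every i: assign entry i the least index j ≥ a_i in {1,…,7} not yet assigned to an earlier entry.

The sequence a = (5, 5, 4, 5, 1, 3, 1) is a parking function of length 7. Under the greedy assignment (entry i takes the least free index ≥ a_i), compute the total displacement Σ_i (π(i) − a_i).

Σπ(i) = 1+…+7 = 28; Σa = 5+5+4+5+1+3+1 = 24; disp = 28−24 = 4.

4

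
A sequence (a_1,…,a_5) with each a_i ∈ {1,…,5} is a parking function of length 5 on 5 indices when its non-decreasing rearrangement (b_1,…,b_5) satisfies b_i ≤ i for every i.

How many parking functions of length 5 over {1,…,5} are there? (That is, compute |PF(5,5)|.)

1296

|PF| = (5−5+1)·(5+1)^(5−1) = 1×1296 = 1296 [KW]
Check (1,2,4,1,5) → sorted (1,1,2,4,5): b_i ≤ i ∀i, a PF.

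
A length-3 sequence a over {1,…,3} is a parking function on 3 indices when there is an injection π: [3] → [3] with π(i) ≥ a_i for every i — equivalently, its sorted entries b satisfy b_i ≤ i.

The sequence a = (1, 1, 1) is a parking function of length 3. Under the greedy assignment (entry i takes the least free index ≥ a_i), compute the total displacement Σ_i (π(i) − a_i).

Σπ = 3·4/2 = 6 (π permutes [3]); Σa = 1+1+1 = 3; disp = 6−3 = 3.

3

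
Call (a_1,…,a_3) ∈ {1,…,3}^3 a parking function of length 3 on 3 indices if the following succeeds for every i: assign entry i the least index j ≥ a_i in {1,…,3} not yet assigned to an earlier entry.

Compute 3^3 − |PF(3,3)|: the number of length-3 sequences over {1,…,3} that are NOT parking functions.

11

Count = (4−3)·4^(3−1) = 1×16 = 16 (Pollak)
E.g. (2,2,2) → sorted (2,2,2): b_1=2>1, not a PF.
So 27 − 16 = 11 fail.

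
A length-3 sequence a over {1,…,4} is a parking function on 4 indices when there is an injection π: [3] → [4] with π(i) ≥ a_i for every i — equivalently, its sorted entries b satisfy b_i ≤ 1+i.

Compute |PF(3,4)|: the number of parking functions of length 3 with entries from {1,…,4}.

#PF = (5−3)·5^(3−1) = 2×25 = 50 (Konheim–Weiss)
E.g. (4,3,1) → sorted (1,3,4): b_i ≤ 1+i ∀i, a PF.

50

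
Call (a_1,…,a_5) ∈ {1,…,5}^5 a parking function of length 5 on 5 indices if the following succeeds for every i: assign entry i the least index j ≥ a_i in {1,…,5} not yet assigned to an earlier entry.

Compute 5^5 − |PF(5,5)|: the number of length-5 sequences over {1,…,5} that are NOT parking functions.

1829

|PF(5,5)| = (6−5)·6^(5−1) = 1×1296 = 1296 (Konheim–Weiss)
E.g. (5,2,2,4,4) → sorted (2,2,4,4,5): b_1=2>1, not a PF.
So 3125 − 1296 = 1829 fail.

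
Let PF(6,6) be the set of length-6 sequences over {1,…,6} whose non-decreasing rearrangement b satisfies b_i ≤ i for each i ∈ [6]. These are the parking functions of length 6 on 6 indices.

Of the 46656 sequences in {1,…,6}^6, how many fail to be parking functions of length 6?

Count = (7−6)·7^(6−1) = 1·16807 = 16807 (Pollak)
One tuple (6,6,2,6,2,4) → sorted (2,2,4,6,6,6): b_1=2>1, not a PF.
6^6 − 16807 = 46656 − 16807 = 29849

29849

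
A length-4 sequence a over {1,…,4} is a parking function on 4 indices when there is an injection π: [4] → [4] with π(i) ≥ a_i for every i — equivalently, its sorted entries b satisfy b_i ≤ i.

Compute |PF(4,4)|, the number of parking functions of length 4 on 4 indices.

|PF(4,4)| = (4−4+1)·(4+1)^(4−1) = 1×125 = 125 (Konheim–Weiss)
One tuple (2,1,2,3) → sorted (1,2,2,3): b_i ≤ i ∀i, a PF.

125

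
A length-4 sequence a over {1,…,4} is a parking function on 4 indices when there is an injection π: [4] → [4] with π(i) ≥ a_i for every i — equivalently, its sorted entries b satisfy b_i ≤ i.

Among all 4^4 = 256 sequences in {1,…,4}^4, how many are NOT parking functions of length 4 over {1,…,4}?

131

|PF(4,4)| = (4+1−4)·(4+1)^{4−1} = 1 · 125 = 125
Example (4,2,2,4) → sorted (2,2,4,4): b_1=2>1, not a PF.
Total 256; non-PF = 256−125 = 131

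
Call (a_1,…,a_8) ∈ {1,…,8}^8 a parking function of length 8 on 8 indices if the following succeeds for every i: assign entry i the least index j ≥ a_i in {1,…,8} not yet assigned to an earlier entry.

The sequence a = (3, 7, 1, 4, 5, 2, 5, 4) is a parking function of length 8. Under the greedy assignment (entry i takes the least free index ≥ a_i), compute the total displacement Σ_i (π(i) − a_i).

Σπ = 8·9/2 = 36 (π permutes [8]); Σa = 3+7+1+4+5+2+5+4 = 31; disp = 36−31 = 5.

5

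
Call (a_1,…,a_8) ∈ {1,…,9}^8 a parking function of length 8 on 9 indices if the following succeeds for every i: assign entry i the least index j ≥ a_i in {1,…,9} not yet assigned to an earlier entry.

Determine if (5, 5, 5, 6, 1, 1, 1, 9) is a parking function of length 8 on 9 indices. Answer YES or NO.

YES

Sorted: b = (1, 1, 1, 5, 5, 5, 6, 9).
  b_1=1 ≤ 2
  b_2=1 ≤ 3
  b_3=1 ≤ 4
  b_4=5 ≤ 5
  b_5=5 ≤ 6
  b_6=5 ≤ 7
  b_7=6 ≤ 8
  b_8=9 ≤ 9
All bounds hold ⇒ YES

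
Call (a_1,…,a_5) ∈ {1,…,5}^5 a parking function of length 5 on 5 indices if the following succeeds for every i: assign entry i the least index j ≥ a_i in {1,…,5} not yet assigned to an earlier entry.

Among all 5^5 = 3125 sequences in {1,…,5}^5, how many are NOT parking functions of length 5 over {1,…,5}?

1829

|PF(5,5)| = (5−5+1)·(5+1)^(5−1) = 1·1296 = 1296 (Konheim–Weiss)
Check (4,3,4,2,3) → sorted (2,3,3,4,4): b_1=2>1, not a PF.
So 3125 − 1296 = 1829 fail.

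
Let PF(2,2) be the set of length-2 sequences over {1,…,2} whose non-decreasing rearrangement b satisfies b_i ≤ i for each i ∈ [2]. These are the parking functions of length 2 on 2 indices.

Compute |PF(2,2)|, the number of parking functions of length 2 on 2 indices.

|PF(2,2)| = (2−2+1)·(2+1)^(2−1) = 1 · 3 = 3
E.g. (2,1) → sorted (1,2): b_i ≤ i ∀i, a PF.

3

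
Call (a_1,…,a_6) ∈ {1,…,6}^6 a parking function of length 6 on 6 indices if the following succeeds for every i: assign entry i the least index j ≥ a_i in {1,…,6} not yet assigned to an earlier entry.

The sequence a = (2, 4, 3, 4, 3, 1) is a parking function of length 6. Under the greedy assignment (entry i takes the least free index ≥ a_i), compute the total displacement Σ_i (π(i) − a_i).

4

Σπ = 21 ({1..6} each once); Σa = 2+4+3+4+3+1 = 17; disp = 21−17 = 4.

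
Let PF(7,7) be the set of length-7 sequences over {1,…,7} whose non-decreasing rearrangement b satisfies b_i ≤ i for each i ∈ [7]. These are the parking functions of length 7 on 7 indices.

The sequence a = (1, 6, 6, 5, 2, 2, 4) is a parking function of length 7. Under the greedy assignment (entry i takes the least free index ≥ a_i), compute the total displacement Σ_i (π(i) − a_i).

2

Σπ = 7·8/2 = 28 (π permutes [7]); Σa = 1+6+6+5+2+2+4 = 26; disp = 28−26 = 2.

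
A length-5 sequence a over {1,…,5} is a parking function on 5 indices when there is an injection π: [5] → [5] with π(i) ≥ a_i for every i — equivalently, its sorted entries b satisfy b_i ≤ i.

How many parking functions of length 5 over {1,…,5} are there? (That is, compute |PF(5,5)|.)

1296

#PF = (6−5)·6^(5−1) = 1×1296 = 1296 (Konheim–Weiss)
E.g. (5,2,3,2,1) → sorted (1,2,2,3,5): b_i ≤ i ∀i, a PF.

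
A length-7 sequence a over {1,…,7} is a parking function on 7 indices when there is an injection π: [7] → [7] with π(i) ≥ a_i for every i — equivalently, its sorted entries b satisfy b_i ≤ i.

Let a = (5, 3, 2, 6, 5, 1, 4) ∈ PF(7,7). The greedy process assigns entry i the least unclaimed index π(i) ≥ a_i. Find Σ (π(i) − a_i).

Σπ = 7·8/2 = 28 (π permutes [7]); Σa = 5+3+2+6+5+1+4 = 26; disp = 28−26 = 2.

2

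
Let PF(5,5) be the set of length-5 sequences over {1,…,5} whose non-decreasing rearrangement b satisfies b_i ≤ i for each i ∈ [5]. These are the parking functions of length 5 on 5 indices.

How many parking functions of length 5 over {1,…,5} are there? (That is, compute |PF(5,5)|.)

#PF = 1·6^4 = 1 · 1296 = 1296 (Pollak)
Check (1,5,2,3,2) → sorted (1,2,2,3,5): b_i ≤ i ∀i, a PF.

1296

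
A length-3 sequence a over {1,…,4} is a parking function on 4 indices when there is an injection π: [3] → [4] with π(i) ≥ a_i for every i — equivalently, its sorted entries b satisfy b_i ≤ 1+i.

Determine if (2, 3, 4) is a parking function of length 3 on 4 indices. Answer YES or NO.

YES

Order a: b = (2, 3, 4).
  b_1=2 ≤ 2
  b_2=3 ≤ 3
  b_3=4 ≤ 4
All bounds hold ⇒ YES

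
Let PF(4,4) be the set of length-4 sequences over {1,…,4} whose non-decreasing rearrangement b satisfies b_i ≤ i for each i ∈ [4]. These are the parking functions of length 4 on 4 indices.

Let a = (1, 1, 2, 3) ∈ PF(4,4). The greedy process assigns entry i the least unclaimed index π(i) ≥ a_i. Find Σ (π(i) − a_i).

3

Σπ = 10 ({1..4} each once); Σa = 1+1+2+3 = 7; disp = 10−7 = 3.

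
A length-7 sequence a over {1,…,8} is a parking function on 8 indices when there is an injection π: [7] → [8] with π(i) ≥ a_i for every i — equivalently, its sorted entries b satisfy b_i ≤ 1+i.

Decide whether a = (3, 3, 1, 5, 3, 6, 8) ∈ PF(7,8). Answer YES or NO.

YES

Rearranged: b = (1, 3, 3, 3, 5, 6, 8).
  b_1=1 ≤ 2
  b_2=3 ≤ 3
  b_3=3 ≤ 4
  b_4=3 ≤ 5
  b_5=5 ≤ 6
  b_6=6 ≤ 7
  b_7=8 ≤ 8
All bounds hold ⇒ YES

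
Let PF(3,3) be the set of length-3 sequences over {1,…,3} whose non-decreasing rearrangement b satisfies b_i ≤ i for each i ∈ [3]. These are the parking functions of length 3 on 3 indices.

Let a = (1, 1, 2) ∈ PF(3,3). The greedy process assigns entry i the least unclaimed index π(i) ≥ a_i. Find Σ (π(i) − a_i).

Σπ(i) = 1+…+3 = 6; Σa = 1+1+2 = 4; disp = 6−4 = 2.

2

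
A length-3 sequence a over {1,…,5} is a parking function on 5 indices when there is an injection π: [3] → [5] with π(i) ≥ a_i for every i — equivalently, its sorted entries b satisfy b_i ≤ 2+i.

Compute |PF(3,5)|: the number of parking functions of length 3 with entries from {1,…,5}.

108

|PF| = 3·6^2 = 3×36 = 108 (Pollak)
Check (4,5,3) → sorted (3,4,5): b_i ≤ 2+i ∀i, a PF.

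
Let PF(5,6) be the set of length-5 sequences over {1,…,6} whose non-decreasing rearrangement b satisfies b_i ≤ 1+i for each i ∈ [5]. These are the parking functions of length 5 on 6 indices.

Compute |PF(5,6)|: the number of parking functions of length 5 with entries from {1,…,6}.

4802

|PF| = (7−5)·7^(5−1) = 2×2401 = 4802
E.g. (1,4,5,6,1) → sorted (1,1,4,5,6): b_i ≤ 1+i ∀i, a PF.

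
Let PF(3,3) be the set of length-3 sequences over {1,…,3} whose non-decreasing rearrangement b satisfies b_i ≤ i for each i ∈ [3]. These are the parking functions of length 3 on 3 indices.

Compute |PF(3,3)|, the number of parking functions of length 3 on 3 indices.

16

|PF(3,3)| = 1·4^2 = 1×16 = 16 [KW]
Example (2,3,1) → sorted (1,2,3): b_i ≤ i ∀i, a PF.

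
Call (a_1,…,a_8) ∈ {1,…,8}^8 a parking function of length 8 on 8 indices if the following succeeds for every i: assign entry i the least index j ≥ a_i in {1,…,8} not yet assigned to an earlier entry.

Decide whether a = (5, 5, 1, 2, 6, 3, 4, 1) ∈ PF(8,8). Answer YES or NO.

Rearranged: b = (1, 1, 2, 3, 4, 5, 5, 6).
  b_1=1 ≤ 1
  b_2=1 ≤ 2
  b_3=2 ≤ 3
  b_4=3 ≤ 4
  b_5=4 ≤ 5
  b_6=5 ≤ 6
  b_7=5 ≤ 7
  b_8=6 ≤ 8
All bounds hold ⇒ YES

YES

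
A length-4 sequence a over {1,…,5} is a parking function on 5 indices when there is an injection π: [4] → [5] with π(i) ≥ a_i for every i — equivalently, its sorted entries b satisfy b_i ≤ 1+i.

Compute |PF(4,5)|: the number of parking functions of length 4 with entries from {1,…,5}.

#PF = (5+1−4)·(5+1)^{4−1} = 2·216 = 432 [KW]
One tuple (2,3,5,3) → sorted (2,3,3,5): b_i ≤ 1+i ∀i, a PF.

432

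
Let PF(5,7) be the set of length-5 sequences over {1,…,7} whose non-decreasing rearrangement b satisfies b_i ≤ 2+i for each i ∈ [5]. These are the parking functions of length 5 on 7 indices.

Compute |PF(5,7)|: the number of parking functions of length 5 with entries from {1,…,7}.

|PF| = (7−5+1)·(7+1)^(5−1) = 3 · 4096 = 12288 (Pollak)
Example (4,7,3,4,1) → sorted (1,3,4,4,7): b_i ≤ 2+i ∀i, a PF.

12288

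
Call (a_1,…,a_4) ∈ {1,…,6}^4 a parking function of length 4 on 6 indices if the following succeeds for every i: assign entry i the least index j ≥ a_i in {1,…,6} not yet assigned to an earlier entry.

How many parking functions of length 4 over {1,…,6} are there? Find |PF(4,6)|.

|PF(4,6)| = 3·7^3 = 3 · 343 = 1029
Example (4,2,5,2) → sorted (2,2,4,5): b_i ≤ 2+i ∀i, a PF.

1029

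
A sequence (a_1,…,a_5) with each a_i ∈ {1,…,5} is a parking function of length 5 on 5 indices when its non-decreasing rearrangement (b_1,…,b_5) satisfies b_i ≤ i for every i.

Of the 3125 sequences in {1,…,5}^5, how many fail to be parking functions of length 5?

#PF = (5+1−5)·(5+1)^{5−1} = 1×1296 = 1296 (Pollak)
One tuple (4,4,5,4,4) → sorted (4,4,4,4,5): b_1=4>1, not a PF.
So 3125 − 1296 = 1829 fail.

1829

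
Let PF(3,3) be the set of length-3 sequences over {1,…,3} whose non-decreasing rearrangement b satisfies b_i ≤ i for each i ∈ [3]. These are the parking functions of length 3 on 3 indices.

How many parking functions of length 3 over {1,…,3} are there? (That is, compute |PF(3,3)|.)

16

#PF = 1·4^2 = 1·16 = 16 [KW]
E.g. (1,3,1) → sorted (1,1,3): b_i ≤ i ∀i, a PF.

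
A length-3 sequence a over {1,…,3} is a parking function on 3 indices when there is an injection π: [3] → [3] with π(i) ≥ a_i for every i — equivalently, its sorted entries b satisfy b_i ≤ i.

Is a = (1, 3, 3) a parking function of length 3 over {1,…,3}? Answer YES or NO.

NO

Sorted: b = (1, 3, 3).
  b_1=1 ≤ 1
  b_2=3 > 2
  fails at i=2 ⇒ NO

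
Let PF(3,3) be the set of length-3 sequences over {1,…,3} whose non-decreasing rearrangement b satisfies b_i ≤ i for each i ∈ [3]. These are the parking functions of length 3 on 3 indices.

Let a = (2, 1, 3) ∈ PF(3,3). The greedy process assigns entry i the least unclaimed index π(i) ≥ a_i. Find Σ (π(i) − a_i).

Σπ(i) = 1+…+3 = 6; Σa = 2+1+3 = 6; disp = 6−6 = 0.

0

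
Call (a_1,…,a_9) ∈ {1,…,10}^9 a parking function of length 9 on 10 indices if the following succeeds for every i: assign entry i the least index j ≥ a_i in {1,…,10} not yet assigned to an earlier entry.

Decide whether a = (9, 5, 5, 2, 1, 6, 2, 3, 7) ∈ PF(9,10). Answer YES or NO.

Order a: b = (1, 2, 2, 3, 5, 5, 6, 7, 9).
  b_1=1 ≤ 2
  b_2=2 ≤ 3
  b_3=2 ≤ 4
  b_4=3 ≤ 5
  b_5=5 ≤ 6
  b_6=5 ≤ 7
  b_7=6 ≤ 8
  b_8=7 ≤ 9
  b_9=9 ≤ 10
All bounds hold ⇒ YES

YES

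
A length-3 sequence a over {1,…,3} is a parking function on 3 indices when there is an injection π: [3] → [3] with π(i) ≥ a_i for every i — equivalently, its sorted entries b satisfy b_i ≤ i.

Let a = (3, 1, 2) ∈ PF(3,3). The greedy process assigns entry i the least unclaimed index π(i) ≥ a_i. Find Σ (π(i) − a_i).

0

Σπ = 3·4/2 = 6 (π permutes [3]); Σa = 3+1+2 = 6; disp = 6−6 = 0.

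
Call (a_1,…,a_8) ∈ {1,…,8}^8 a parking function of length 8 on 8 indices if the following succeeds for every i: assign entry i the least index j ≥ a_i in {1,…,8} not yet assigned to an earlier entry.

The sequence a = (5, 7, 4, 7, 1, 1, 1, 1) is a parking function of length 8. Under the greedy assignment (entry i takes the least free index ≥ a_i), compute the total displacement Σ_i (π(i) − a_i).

9

Σπ = 36 ({1..8} each once); Σa = 5+7+4+7+1+1+1+1 = 27; disp = 36−27 = 9.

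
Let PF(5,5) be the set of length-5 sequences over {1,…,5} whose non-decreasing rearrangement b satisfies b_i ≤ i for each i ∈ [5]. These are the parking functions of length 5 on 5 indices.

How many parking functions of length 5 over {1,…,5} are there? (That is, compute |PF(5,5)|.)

Count = (6−5)·6^(5−1) = 1 · 1296 = 1296 (Pollak)
Check (2,4,1,1,3) → sorted (1,1,2,3,4): b_i ≤ i ∀i, a PF.

1296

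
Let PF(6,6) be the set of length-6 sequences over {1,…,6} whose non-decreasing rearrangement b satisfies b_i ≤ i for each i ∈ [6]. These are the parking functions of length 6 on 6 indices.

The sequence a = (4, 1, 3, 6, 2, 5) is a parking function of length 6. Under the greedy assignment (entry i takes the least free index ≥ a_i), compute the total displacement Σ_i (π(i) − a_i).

Σπ = 21 ({1..6} each once); Σa = 4+1+3+6+2+5 = 21; disp = 21−21 = 0.

0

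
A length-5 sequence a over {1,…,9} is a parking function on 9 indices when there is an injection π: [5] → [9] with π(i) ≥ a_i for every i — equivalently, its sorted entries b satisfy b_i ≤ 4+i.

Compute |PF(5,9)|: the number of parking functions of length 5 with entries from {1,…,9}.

|PF| = (10−5)·10^(5−1) = 5 · 10000 = 50000 (Pollak)
E.g. (5,5,8,9,4) → sorted (4,5,5,8,9): b_i ≤ 4+i ∀i, a PF.

50000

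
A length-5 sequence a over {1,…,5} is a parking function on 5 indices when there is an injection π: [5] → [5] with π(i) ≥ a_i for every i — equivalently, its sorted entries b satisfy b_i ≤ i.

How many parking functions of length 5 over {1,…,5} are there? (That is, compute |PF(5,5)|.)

1296

Count = (6−5)·6^(5−1) = 1 · 1296 = 1296 (Konheim–Weiss)
E.g. (3,1,1,5,2) → sorted (1,1,2,3,5): b_i ≤ i ∀i, a PF.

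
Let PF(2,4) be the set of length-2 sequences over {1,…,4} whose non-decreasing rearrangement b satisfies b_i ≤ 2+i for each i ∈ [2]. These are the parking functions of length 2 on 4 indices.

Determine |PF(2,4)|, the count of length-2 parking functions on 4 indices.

15

Count = (4−2+1)·(4+1)^(2−1) = 3 · 5 = 15 (Konheim–Weiss)
E.g. (3,3) → sorted (3,3): b_i ≤ 2+i ∀i, a PF.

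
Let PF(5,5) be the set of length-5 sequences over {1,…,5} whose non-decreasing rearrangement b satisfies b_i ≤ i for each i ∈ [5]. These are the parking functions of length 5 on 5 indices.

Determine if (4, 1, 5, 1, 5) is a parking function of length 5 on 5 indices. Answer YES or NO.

Rearranged: b = (1, 1, 4, 5, 5).
  b_1=1 ≤ 1
  b_2=1 ≤ 2
  b_3=4 > 3
  fails at i=3 ⇒ NO

NO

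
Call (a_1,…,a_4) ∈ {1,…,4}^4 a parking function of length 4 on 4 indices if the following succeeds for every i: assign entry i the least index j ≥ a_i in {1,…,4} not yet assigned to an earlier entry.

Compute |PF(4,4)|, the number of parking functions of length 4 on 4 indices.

125

#PF = (4−4+1)·(4+1)^(4−1) = 1·125 = 125 (Pollak)
One tuple (2,3,3,1) → sorted (1,2,3,3): b_i ≤ i ∀i, a PF.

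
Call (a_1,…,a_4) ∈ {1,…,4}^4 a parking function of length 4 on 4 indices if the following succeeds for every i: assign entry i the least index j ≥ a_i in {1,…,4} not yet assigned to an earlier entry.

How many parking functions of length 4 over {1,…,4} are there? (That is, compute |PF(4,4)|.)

125

#PF = 1·5^3 = 1·125 = 125 [KW]
E.g. (3,1,1,4) → sorted (1,1,3,4): b_i ≤ i ∀i, a PF.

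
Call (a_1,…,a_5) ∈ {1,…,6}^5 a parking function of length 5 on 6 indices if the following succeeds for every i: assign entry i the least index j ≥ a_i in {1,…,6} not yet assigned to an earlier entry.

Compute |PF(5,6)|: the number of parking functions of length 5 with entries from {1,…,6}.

#PF = (6−5+1)·(6+1)^(5−1) = 2×2401 = 4802 (Pollak)
One tuple (3,1,5,2,3) → sorted (1,2,3,3,5): b_i ≤ 1+i ∀i, a PF.

4802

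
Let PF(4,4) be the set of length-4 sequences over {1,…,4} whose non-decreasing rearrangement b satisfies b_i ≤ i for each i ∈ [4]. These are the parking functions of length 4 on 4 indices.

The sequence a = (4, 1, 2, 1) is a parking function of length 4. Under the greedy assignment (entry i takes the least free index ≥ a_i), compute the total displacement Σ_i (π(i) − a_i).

Σπ(i) = 1+…+4 = 10; Σa = 4+1+2+1 = 8; disp = 10−8 = 2.

2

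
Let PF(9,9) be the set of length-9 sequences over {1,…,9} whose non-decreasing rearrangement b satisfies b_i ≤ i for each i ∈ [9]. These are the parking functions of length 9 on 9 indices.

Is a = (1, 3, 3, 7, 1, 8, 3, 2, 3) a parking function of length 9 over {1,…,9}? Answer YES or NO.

Sorted: b = (1, 1, 2, 3, 3, 3, 3, 7, 8).
  b_1=1 ≤ 1
  b_2=1 ≤ 2
  b_3=2 ≤ 3
  b_4=3 ≤ 4
  b_5=3 ≤ 5
  b_6=3 ≤ 6
  b_7=3 ≤ 7
  b_8=7 ≤ 8
  b_9=8 ≤ 9
All bounds hold ⇒ YES

YES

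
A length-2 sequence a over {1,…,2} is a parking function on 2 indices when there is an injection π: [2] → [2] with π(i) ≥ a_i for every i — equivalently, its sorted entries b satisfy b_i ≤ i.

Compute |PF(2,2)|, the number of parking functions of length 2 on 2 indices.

|PF| = (3−2)·3^(2−1) = 1×3 = 3 [KW]
Check (1,2) → sorted (1,2): b_i ≤ i ∀i, a PF.

3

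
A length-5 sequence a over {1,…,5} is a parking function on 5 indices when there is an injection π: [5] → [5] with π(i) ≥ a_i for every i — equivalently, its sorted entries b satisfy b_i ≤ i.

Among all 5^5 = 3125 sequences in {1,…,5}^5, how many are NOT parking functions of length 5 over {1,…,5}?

#PF = (6−5)·6^(5−1) = 1 · 1296 = 1296 (Konheim–Weiss)
One tuple (4,5,4,5,5) → sorted (4,4,5,5,5): b_1=4>1, not a PF.
5^5 − 1296 = 3125 − 1296 = 1829

1829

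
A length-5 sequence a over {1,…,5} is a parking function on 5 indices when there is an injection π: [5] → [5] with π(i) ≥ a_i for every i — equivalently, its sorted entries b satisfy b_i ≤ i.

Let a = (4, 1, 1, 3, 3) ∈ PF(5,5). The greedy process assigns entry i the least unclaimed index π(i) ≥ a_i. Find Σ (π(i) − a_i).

3

Σπ = 15 ({1..5} each once); Σa = 4+1+1+3+3 = 12; disp = 15−12 = 3.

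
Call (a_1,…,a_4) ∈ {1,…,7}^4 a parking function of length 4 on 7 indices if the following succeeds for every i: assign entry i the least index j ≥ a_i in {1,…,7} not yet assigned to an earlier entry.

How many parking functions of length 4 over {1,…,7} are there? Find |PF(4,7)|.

#PF = (7+1−4)·(7+1)^{4−1} = 4×512 = 2048
Example (1,3,5,6) → sorted (1,3,5,6): b_i ≤ 3+i ∀i, a PF.

2048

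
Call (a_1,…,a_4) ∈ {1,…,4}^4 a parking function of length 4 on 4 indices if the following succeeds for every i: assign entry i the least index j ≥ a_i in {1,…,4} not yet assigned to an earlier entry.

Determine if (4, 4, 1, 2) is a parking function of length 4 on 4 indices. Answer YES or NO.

Sorted: b = (1, 2, 4, 4).
  b_1=1 ≤ 1
  b_2=2 ≤ 2
  b_3=4 > 3
  fails at i=3 ⇒ NO

NO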